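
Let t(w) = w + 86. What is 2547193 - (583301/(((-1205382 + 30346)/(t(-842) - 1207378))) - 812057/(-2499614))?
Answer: 37631315832139447/19323266027 ≈ 1.9475e+6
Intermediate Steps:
t(w) = 86 + w
2547193 - (583301/(((-1205382 + 30346)/(t(-842) - 1207378))) - 812057/(-2499614)) = 2547193 - (583301/(((-1205382 + 30346)/((86 - 842) - 1207378))) - 812057/(-2499614)) = 2547193 - (583301/((-1175036/(-756 - 1207378))) - 812057*(-1/2499614)) = 2547193 - (583301/((-1175036/(-1208134))) + 812057/2499614) = 2547193 - (583301/((-1175036*(-1/1208134))) + 812057/2499614) = 2547193 - (583301/(30922/31793) + 812057/2499614) = 2547193 - (583301*(31793/30922) + 812057/2499614) = 2547193 - (18544888693/30922 + 812057/2499614) = 2547193 - 1*11588772128972764/19323266027 = 2547193 - 11588772128972764/19323266027 = 37631315832139447/19323266027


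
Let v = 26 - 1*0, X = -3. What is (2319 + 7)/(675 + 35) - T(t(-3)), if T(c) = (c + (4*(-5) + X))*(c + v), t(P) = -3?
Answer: 213453/355 ≈ 601.28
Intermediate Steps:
v = 26 (v = 26 + 0 = 26)
T(c) = (-23 + c)*(26 + c) (T(c) = (c + (4*(-5) - 3))*(c + 26) = (c + (-20 - 3))*(26 + c) = (c - 23)*(26 + c) = (-23 + c)*(26 + c))
(2319 + 7)/(675 + 35) - T(t(-3)) = (2319 + 7)/(675 + 35) - (-598 + (-3)² + 3*(-3)) = 2326/710 - (-598 + 9 - 9) = 2326*(1/710) - 1*(-598) = 1163/355 + 598 = 213453/355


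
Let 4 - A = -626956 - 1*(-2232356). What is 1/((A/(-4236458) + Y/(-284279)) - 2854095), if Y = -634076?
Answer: -602168021891/1718643169130637499 ≈ -3.5037e-7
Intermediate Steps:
A = -1605396 (A = 4 - (-626956 - 1*(-2232356)) = 4 - (-626956 + 2232356) = 4 - 1*1605400 = 4 - 1605400 = -1605396)
1/((A/(-4236458) + Y/(-284279)) - 2854095) = 1/((-1605396/(-4236458) - 634076/(-284279)) - 2854095) = 1/((-1605396*(-1/4236458) - 634076*(-1/284279)) - 2854095) = 1/((802698/2118229 + 634076/284279) - 2854095) = 1/(1571308356146/602168021891 - 2854095) = 1/(-1718643169130637499/602168021891) = -602168021891/1718643169130637499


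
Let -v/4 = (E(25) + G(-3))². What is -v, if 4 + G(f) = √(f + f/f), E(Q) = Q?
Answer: 1756 + 168*I*√2 ≈ 1756.0 + 237.59*I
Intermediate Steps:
G(f) = -4 + √(1 + f) (G(f) = -4 + √(f + f/f) = -4 + √(f + 1) = -4 + √(1 + f))
v = -4*(21 + I*√2)² (v = -4*(25 + (-4 + √(1 - 3)))² = -4*(25 + (-4 + √(-2)))² = -4*(25 + (-4 + I*√2))² = -4*(21 + I*√2)² ≈ -1756.0 - 237.59*I)
-v = -(-1756 - 168*I*√2) = 1756 + 168*I*√2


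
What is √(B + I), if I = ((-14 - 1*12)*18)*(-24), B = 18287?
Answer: √29519 ≈ 171.81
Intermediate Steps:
I = 11232 (I = ((-14 - 12)*18)*(-24) = -26*18*(-24) = -468*(-24) = 11232)
√(B + I) = √(18287 + 11232) = √29519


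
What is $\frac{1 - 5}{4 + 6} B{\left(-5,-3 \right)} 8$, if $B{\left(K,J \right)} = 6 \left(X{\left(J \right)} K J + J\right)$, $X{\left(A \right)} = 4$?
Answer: $- \frac{5472}{5} \approx -1094.4$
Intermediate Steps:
$B{\left(K,J \right)} = 6 J + 24 J K$ ($B{\left(K,J \right)} = 6 \left(4 K J + J\right) = 6 \left(4 J K + J\right) = 6 \left(J + 4 J K\right) = 6 J + 24 J K$)
$\frac{1 - 5}{4 + 6} B{\left(-5,-3 \right)} 8 = \frac{1 - 5}{4 + 6} \cdot 6 \left(-3\right) \left(1 + 4 \left(-5\right)\right) 8 = - \frac{4}{10} \cdot 6 \left(-3\right) \left(1 - 20\right) 8 = \left(-4\right) \frac{1}{10} \cdot 6 \left(-3\right) \left(-19\right) 8 = \left(- \frac{2}{5}\right) 342 \cdot 8 = \left(- \frac{684}{5}\right) 8 = - \frac{5472}{5}$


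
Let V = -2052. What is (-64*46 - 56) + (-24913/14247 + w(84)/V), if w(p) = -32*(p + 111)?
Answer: -811729187/270693 ≈ -2998.7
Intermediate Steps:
w(p) = -3552 - 32*p (w(p) = -32*(111 + p) = -3552 - 32*p)
(-64*46 - 56) + (-24913/14247 + w(84)/V) = (-64*46 - 56) + (-24913/14247 + (-3552 - 32*84)/(-2052)) = (-2944 - 56) + (-24913*1/14247 + (-3552 - 2688)*(-1/2052)) = -3000 + (-24913/14247 - 6240*(-1/2052)) = -3000 + (-24913/14247 + 520/171) = -3000 + 349813/270693 = -811729187/270693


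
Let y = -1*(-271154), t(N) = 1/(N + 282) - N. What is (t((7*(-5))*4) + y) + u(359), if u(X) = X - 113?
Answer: 38558681/142 ≈ 2.7154e+5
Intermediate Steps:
u(X) = -113 + X
t(N) = 1/(282 + N) - N
y = 271154
(t((7*(-5))*4) + y) + u(359) = ((1 - ((7*(-5))*4)**2 - 282*7*(-5)*4)/(282 + (7*(-5))*4) + 271154) + (-113 + 359) = ((1 - (-35*4)**2 - (-9870)*4)/(282 - 35*4) + 271154) + 246 = ((1 - 1*(-140)**2 - 282*(-140))/(282 - 140) + 271154) + 246 = ((1 - 1*19600 + 39480)/142 + 271154) + 246 = ((1 - 19600 + 39480)/142 + 271154) + 246 = ((1/142)*19881 + 271154) + 246 = (19881/142 + 271154) + 246 = 38523749/142 + 246 = 38558681/142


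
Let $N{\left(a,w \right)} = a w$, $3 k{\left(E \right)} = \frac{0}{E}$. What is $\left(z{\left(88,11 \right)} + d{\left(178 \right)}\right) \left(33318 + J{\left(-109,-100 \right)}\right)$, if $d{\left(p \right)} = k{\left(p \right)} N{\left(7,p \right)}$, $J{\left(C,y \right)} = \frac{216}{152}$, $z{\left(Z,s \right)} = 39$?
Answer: $\frac{24689691}{19} \approx 1.2995 \cdot 10^{6}$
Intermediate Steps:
$J{\left(C,y \right)} = \frac{27}{19}$ ($J{\left(C,y \right)} = 216 \cdot \frac{1}{152} = \frac{27}{19}$)
$k{\left(E \right)} = 0$ ($k{\left(E \right)} = \frac{0 \frac{1}{E}}{3} = \frac{1}{3} \cdot 0 = 0$)
$d{\left(p \right)} = 0$ ($d{\left(p \right)} = 0 \cdot 7 p = 0$)
$\left(z{\left(88,11 \right)} + d{\left(178 \right)}\right) \left(33318 + J{\left(-109,-100 \right)}\right) = \left(39 + 0\right) \left(33318 + \frac{27}{19}\right) = 39 \cdot \frac{633069}{19} = \frac{24689691}{19}$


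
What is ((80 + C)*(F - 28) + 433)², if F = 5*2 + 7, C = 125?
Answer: 3319684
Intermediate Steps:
F = 17 (F = 10 + 7 = 17)
((80 + C)*(F - 28) + 433)² = ((80 + 125)*(17 - 28) + 433)² = (205*(-11) + 433)² = (-2255 + 433)² = (-1822)² = 3319684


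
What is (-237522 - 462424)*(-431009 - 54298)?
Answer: 339688693422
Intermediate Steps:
(-237522 - 462424)*(-431009 - 54298) = -699946*(-485307) = 339688693422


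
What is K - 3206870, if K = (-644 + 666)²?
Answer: -3206386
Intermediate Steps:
K = 484 (K = 22² = 484)
K - 3206870 = 484 - 3206870 = -3206386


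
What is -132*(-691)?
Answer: 91212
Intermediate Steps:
-132*(-691) = -1*(-91212) = 91212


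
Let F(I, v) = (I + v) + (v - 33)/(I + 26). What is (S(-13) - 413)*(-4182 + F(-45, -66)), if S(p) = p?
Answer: 34705368/19 ≈ 1.8266e+6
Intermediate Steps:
F(I, v) = I + v + (-33 + v)/(26 + I) (F(I, v) = (I + v) + (-33 + v)/(26 + I) = I + v + (-33 + v)/(26 + I))
(S(-13) - 413)*(-4182 + F(-45, -66)) = (-13 - 413)*(-4182 + (-33 + (-45)**2 + 26*(-45) + 27*(-66) - 45*(-66))/(26 - 45)) = -426*(-4182 + (-33 + 2025 - 1170 - 1782 + 2970)/(-19)) = -426*(-4182 - 1/19*2010) = -426*(-4182 - 2010/19) = -426*(-81468/19) = 34705368/19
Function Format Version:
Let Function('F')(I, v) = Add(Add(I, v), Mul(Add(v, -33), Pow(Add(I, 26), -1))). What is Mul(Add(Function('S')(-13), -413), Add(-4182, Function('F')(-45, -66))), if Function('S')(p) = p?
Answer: Rational(34705368, 19) ≈ 1.8266e+6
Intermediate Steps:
Function('F')(I, v) = Add(I, v, Mul(Pow(Add(26, I), -1), Add(-33, v))) (Function('F')(I, v) = Add(Add(I, v), Mul(Add(-33, v), Pow(Add(26, I), -1))) = Add(Add(I, v), Mul(Pow(Add(26, I), -1), Add(-33, v))) = Add(I, v, Mul(Pow(Add(26, I), -1), Add(-33, v))))
Mul(Add(Function('S')(-13), -413), Add(-4182, Function('F')(-45, -66))) = Mul(Add(-13, -413), Add(-4182, Mul(Pow(Add(26, -45), -1), Add(-33, Pow(-45, 2), Mul(26, -45), Mul(27, -66), Mul(-45, -66))))) = Mul(-426, Add(-4182, Mul(Pow(-19, -1), Add(-33, 2025, -1170, -1782, 2970)))) = Mul(-426, Add(-4182, Mul(Rational(-1, 19), 2010))) = Mul(-426, Add(-4182, Rational(-2010, 19))) = Mul(-426, Rational(-81468, 19)) = Rational(34705368, 19)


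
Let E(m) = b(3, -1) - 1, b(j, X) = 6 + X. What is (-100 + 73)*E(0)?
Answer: -108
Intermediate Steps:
E(m) = 4 (E(m) = (6 - 1) - 1 = 5 - 1 = 4)
(-100 + 73)*E(0) = (-100 + 73)*4 = -27*4 = -108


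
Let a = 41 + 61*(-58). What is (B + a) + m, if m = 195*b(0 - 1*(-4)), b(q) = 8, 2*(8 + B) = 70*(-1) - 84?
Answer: -2022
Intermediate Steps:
B = -85 (B = -8 + (70*(-1) - 84)/2 = -8 + (-70 - 84)/2 = -8 + (½)*(-154) = -8 - 77 = -85)
m = 1560 (m = 195*8 = 1560)
a = -3497 (a = 41 - 3538 = -3497)
(B + a) + m = (-85 - 3497) + 1560 = -3582 + 1560 = -2022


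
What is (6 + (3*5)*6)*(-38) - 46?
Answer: -3694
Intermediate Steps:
(6 + (3*5)*6)*(-38) - 46 = (6 + 15*6)*(-38) - 46 = (6 + 90)*(-38) - 46 = 96*(-38) - 46 = -3648 - 46 = -3694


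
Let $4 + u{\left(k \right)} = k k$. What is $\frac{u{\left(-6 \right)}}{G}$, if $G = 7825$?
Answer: $\frac{32}{7825} \approx 0.0040895$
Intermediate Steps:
$u{\left(k \right)} = -4 + k^{2}$ ($u{\left(k \right)} = -4 + k k = -4 + k^{2}$)
$\frac{u{\left(-6 \right)}}{G} = \frac{-4 + \left(-6\right)^{2}}{7825} = \left(-4 + 36\right) \frac{1}{7825} = 32 \cdot \frac{1}{7825} = \frac{32}{7825}$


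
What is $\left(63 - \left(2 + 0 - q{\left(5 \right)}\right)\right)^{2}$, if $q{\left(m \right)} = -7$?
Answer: $2916$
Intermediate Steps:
$\left(63 - \left(2 + 0 - q{\left(5 \right)}\right)\right)^{2} = \left(63 - \left(9 + 0\right)\right)^{2} = \left(63 - 9\right)^{2} = 54^{2} = 2916$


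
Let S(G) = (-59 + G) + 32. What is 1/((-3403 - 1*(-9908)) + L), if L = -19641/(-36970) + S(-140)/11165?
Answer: 16510802/107411291721 ≈ 0.00015372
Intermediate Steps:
S(G) = -27 + G
L = 8524711/16510802 (L = -19641/(-36970) + (-27 - 140)/11165 = -19641*(-1/36970) - 167*1/11165 = 19641/36970 - 167/11165 = 8524711/16510802 ≈ 0.51631)
1/((-3403 - 1*(-9908)) + L) = 1/((-3403 - 1*(-9908)) + 8524711/16510802) = 1/((-3403 + 9908) + 8524711/16510802) = 1/(6505 + 8524711/16510802) = 1/(107411291721/16510802) = 16510802/107411291721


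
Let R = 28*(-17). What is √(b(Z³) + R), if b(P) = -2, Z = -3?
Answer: I*√478 ≈ 21.863*I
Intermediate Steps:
R = -476
√(b(Z³) + R) = √(-2 - 476) = √(-478) = I*√478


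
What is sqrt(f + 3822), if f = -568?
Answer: sqrt(3254) ≈ 57.044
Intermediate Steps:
sqrt(f + 3822) = sqrt(-568 + 3822) = sqrt(3254)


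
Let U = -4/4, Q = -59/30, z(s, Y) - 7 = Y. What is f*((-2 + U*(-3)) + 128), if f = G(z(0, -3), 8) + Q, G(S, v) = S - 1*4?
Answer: -2537/10 ≈ -253.70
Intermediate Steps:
z(s, Y) = 7 + Y
Q = -59/30 (Q = -59*1/30 = -59/30 ≈ -1.9667)
G(S, v) = -4 + S (G(S, v) = S - 4 = -4 + S)
f = -59/30 (f = (-4 + (7 - 3)) - 59/30 = (-4 + 4) - 59/30 = 0 - 59/30 = -59/30 ≈ -1.9667)
U = -1 (U = -4*¼ = -1)
f*((-2 + U*(-3)) + 128) = -59*((-2 - 1*(-3)) + 128)/30 = -59*((-2 + 3) + 128)/30 = -59*(1 + 128)/30 = -59/30*129 = -2537/10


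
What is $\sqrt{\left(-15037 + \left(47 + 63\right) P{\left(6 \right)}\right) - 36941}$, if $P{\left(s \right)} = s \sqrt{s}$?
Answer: $\sqrt{-51978 + 660 \sqrt{6}} \approx 224.41 i$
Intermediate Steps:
$P{\left(s \right)} = s^{\frac{3}{2}}$
$\sqrt{\left(-15037 + \left(47 + 63\right) P{\left(6 \right)}\right) - 36941} = \sqrt{\left(-15037 + \left(47 + 63\right) 6^{\frac{3}{2}}\right) - 36941} = \sqrt{\left(-15037 + 110 \cdot 6 \sqrt{6}\right) - 36941} = \sqrt{\left(-15037 + 660 \sqrt{6}\right) - 36941} = \sqrt{-51978 + 660 \sqrt{6}}$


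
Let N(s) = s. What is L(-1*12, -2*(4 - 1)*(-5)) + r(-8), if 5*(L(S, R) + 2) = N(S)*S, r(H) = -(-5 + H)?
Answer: 199/5 ≈ 39.800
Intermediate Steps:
r(H) = 5 - H
L(S, R) = -2 + S**2/5 (L(S, R) = -2 + (S*S)/5 = -2 + S**2/5)
L(-1*12, -2*(4 - 1)*(-5)) + r(-8) = (-2 + (-1*12)**2/5) + (5 - 1*(-8)) = (-2 + (1/5)*(-12)**2) + (5 + 8) = (-2 + (1/5)*144) + 13 = (-2 + 144/5) + 13 = 134/5 + 13 = 199/5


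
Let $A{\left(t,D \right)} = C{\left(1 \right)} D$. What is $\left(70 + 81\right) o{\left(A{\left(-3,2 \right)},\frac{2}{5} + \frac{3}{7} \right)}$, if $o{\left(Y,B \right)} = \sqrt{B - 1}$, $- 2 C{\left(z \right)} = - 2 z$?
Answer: $\frac{151 i \sqrt{210}}{35} \approx 62.52 i$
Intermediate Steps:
$C{\left(z \right)} = z$ ($C{\left(z \right)} = - \frac{\left(-2\right) z}{2} = z$)
$A{\left(t,D \right)} = D$ ($A{\left(t,D \right)} = 1 D = D$)
$o{\left(Y,B \right)} = \sqrt{-1 + B}$
$\left(70 + 81\right) o{\left(A{\left(-3,2 \right)},\frac{2}{5} + \frac{3}{7} \right)} = \left(70 + 81\right) \sqrt{-1 + \left(\frac{2}{5} + \frac{3}{7}\right)} = 151 \sqrt{-1 + \left(2 \cdot \frac{1}{5} + 3 \cdot \frac{1}{7}\right)} = 151 \sqrt{-1 + \left(\frac{2}{5} + \frac{3}{7}\right)} = 151 \sqrt{-1 + \frac{29}{35}} = 151 \sqrt{- \frac{6}{35}} = 151 \frac{i \sqrt{210}}{35} = \frac{151 i \sqrt{210}}{35}$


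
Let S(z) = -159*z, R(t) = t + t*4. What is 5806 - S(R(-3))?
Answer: 3421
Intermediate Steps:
R(t) = 5*t (R(t) = t + 4*t = 5*t)
5806 - S(R(-3)) = 5806 - (-159)*5*(-3) = 5806 - (-159)*(-15) = 5806 - 1*2385 = 5806 - 2385 = 3421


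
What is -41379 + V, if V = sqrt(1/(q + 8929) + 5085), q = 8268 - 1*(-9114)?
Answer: -41379 + 2*sqrt(880046618149)/26311 ≈ -41308.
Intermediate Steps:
q = 17382 (q = 8268 + 9114 = 17382)
V = 2*sqrt(880046618149)/26311 (V = sqrt(1/(17382 + 8929) + 5085) = sqrt(1/26311 + 5085) = sqrt(133791436/26311) = 2*sqrt(880046618149)/26311 ≈ 71.309)
-41379 + V = -41379 + 2*sqrt(880046618149)/26311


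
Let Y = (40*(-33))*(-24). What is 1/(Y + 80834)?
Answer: 1/112514 ≈ 8.8878e-6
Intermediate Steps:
Y = 31680 (Y = -1320*(-24) = 31680)
1/(Y + 80834) = 1/(31680 + 80834) = 1/112514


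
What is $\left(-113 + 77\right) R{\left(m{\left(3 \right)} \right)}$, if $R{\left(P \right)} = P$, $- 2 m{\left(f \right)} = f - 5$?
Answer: $-36$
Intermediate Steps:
$m{\left(f \right)} = \frac{5}{2} - \frac{f}{2}$ ($m{\left(f \right)} = - \frac{f - 5}{2} = - \frac{-5 + f}{2} = \frac{5}{2} - \frac{f}{2}$)
$\left(-113 + 77\right) R{\left(m{\left(3 \right)} \right)} = \left(-113 + 77\right) \left(\frac{5}{2} - \frac{3}{2}\right) = - 36 \left(\frac{5}{2} - \frac{3}{2}\right) = \left(-36\right) 1 = -36$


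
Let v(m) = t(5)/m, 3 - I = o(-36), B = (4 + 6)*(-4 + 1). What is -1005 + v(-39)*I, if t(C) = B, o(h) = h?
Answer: -975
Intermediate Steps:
B = -30 (B = 10*(-3) = -30)
I = 39 (I = 3 - 1*(-36) = 3 + 36 = 39)
t(C) = -30
v(m) = -30/m
-1005 + v(-39)*I = -1005 - 30/(-39)*39 = -1005 - 30*(-1/39)*39 = -1005 + (10/13)*39 = -1005 + 30 = -975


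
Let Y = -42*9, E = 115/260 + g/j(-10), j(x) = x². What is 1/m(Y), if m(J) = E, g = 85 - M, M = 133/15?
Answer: 19500/23471 ≈ 0.83081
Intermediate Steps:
M = 133/15 (M = 133*(1/15) = 133/15 ≈ 8.8667)
g = 1142/15 (g = 85 - 1*133/15 = 85 - 133/15 = 1142/15 ≈ 76.133)
E = 23471/19500 (E = 115/260 + 1142/(15*((-10)²)) = 115*(1/260) + (1142/15)/100 = 23/52 + (1142/15)*(1/100) = 23/52 + 571/750 = 23471/19500 ≈ 1.2036)
Y = -378
m(J) = 23471/19500
1/m(Y) = 1/(23471/19500) = 19500/23471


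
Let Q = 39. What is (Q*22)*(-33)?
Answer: -28314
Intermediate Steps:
(Q*22)*(-33) = (39*22)*(-33) = 858*(-33) = -28314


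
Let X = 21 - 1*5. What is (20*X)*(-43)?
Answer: -13760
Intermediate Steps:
X = 16 (X = 21 - 5 = 16)
(20*X)*(-43) = (20*16)*(-43) = 320*(-43) = -13760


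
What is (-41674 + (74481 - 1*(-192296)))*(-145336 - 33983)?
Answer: -40365244857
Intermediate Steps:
(-41674 + (74481 - 1*(-192296)))*(-145336 - 33983) = (-41674 + (74481 + 192296))*(-179319) = (-41674 + 266777)*(-179319) = 225103*(-179319) = -40365244857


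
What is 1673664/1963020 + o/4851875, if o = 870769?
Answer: 163829091373/158738794375 ≈ 1.0321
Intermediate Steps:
1673664/1963020 + o/4851875 = 1673664/1963020 + 870769/4851875 = 1673664*(1/1963020) + 870769*(1/4851875) = 139472/163585 + 870769/4851875 = 163829091373/158738794375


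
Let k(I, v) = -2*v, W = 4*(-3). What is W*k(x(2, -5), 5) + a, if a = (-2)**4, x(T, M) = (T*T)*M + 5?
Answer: 136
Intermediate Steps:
x(T, M) = 5 + M*T**2 (x(T, M) = T**2*M + 5 = M*T**2 + 5 = 5 + M*T**2)
W = -12
a = 16
W*k(x(2, -5), 5) + a = -(-24)*5 + 16 = -12*(-10) + 16 = 120 + 16 = 136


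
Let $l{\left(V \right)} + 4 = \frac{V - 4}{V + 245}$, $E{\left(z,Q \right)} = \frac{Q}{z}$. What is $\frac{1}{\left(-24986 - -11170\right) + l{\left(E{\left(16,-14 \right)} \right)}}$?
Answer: $- \frac{651}{8996833} \approx -7.2359 \cdot 10^{-5}$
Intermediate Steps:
$l{\left(V \right)} = -4 + \frac{-4 + V}{245 + V}$ ($l{\left(V \right)} = -4 + \frac{V - 4}{V + 245} = -4 + \frac{-4 + V}{245 + V}$)
$\frac{1}{\left(-24986 - -11170\right) + l{\left(E{\left(16,-14 \right)} \right)}} = \frac{1}{\left(-24986 - -11170\right) + \frac{3 \left(-328 - - \frac{14}{16}\right)}{245 - \frac{14}{16}}} = \frac{1}{\left(-24986 + 11170\right) + \frac{3 \left(-328 - \left(-14\right) \frac{1}{16}\right)}{245 - \frac{7}{8}}} = \frac{1}{-13816 + \frac{3 \left(-328 - - \frac{7}{8}\right)}{245 - \frac{7}{8}}} = \frac{1}{-13816 + \frac{3 \left(-328 + \frac{7}{8}\right)}{\frac{1953}{8}}} = \frac{1}{-13816 + 3 \cdot \frac{8}{1953} \left(- \frac{2617}{8}\right)} = \frac{1}{-13816 - \frac{2617}{651}} = \frac{1}{- \frac{8996833}{651}} = - \frac{651}{8996833}$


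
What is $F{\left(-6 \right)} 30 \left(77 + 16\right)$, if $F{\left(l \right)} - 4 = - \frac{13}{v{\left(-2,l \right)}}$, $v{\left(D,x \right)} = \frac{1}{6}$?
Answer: $-206460$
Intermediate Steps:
$v{\left(D,x \right)} = \frac{1}{6}$
$F{\left(l \right)} = -74$ ($F{\left(l \right)} = 4 - 13 \frac{1}{\frac{1}{6}} = 4 - 78 = -74$)
$F{\left(-6 \right)} 30 \left(77 + 16\right) = \left(-74\right) 30 \left(77 + 16\right) = \left(-2220\right) 93 = -206460$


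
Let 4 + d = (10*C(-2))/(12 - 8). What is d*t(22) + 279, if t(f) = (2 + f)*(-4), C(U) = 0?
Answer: 663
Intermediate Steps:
d = -4 (d = -4 + (10*0)/(12 - 8) = -4 + 0/4 = -4 + 0*(¼) = -4 + 0 = -4)
t(f) = -8 - 4*f
d*t(22) + 279 = -4*(-8 - 4*22) + 279 = -4*(-8 - 88) + 279 = -4*(-96) + 279 = 384 + 279 = 663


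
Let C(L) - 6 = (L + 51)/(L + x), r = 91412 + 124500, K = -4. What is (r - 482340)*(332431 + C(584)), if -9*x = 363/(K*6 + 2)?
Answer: -62265282118444/703 ≈ -8.8571e+10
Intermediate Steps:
x = 11/6 (x = -121/(3*(-4*6 + 2)) = -121/(3*(-24 + 2)) = -121/(3*(-22)) = -121*(-1)/(3*22) = -⅑*(-33/2) = 11/6 ≈ 1.8333)
r = 215912
C(L) = 6 + (51 + L)/(11/6 + L) (C(L) = 6 + (L + 51)/(L + 11/6) = 6 + (51 + L)/(11/6 + L))
(r - 482340)*(332431 + C(584)) = (215912 - 482340)*(332431 + 6*(62 + 7*584)/(11 + 6*584)) = -266428*(332431 + 6*(62 + 4088)/(11 + 3504)) = -266428*(332431 + 6*4150/3515) = -266428*(332431 + 6*(1/3515)*4150) = -266428*(332431 + 4980/703) = -266428*233703973/703 = -62265282118444/703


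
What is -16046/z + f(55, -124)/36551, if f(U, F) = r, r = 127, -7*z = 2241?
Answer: 4105766029/81910791 ≈ 50.125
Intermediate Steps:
z = -2241/7 (z = -1/7*2241 = -2241/7 ≈ -320.14)
f(U, F) = 127
-16046/z + f(55, -124)/36551 = -16046/(-2241/7) + 127/36551 = -16046*(-7/2241) + 127*(1/36551) = 112322/2241 + 127/36551 = 4105766029/81910791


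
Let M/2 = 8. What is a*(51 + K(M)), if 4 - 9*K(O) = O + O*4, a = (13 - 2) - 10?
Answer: 383/9 ≈ 42.556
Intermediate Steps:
M = 16 (M = 2*8 = 16)
a = 1 (a = 11 - 10 = 1)
K(O) = 4/9 - 5*O/9 (K(O) = 4/9 - (O + O*4)/9 = 4/9 - (O + 4*O)/9 = 4/9 - 5*O/9)
a*(51 + K(M)) = 1*(51 + (4/9 - 5/9*16)) = 1*(51 + (4/9 - 80/9)) = 1*(51 - 76/9) = 1*(383/9) = 383/9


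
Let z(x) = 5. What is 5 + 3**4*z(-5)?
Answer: 410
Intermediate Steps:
5 + 3**4*z(-5) = 5 + 3**4*5 = 5 + 81*5 = 5 + 405 = 410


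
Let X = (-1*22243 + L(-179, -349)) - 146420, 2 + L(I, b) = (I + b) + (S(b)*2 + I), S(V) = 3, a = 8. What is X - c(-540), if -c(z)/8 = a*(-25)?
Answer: -170966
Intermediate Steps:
c(z) = 1600 (c(z) = -64*(-25) = -8*(-200) = 1600)
L(I, b) = 4 + b + 2*I (L(I, b) = -2 + ((I + b) + (3*2 + I)) = -2 + ((I + b) + (6 + I)) = -2 + (6 + b + 2*I) = 4 + b + 2*I)
X = -169366 (X = (-1*22243 + (4 - 349 + 2*(-179))) - 146420 = (-22243 + (4 - 349 - 358)) - 146420 = (-22243 - 703) - 146420 = -22946 - 146420 = -169366)
X - c(-540) = -169366 - 1*1600 = -169366 - 1600 = -170966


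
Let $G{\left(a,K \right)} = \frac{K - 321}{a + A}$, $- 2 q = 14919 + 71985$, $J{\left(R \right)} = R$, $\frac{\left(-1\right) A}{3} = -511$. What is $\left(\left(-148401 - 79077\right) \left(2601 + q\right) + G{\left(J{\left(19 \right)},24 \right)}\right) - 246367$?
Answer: $\frac{14421893901575}{1552} \approx 9.2925 \cdot 10^{9}$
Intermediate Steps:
$A = 1533$ ($A = \left(-3\right) \left(-511\right) = 1533$)
$q = -43452$ ($q = - \frac{14919 + 71985}{2} = \left(- \frac{1}{2}\right) 86904 = -43452$)
$G{\left(a,K \right)} = \frac{-321 + K}{1533 + a}$ ($G{\left(a,K \right)} = \frac{K - 321}{a + 1533} = \frac{-321 + K}{1533 + a}$)
$\left(\left(-148401 - 79077\right) \left(2601 + q\right) + G{\left(J{\left(19 \right)},24 \right)}\right) - 246367 = \left(\left(-148401 - 79077\right) \left(2601 - 43452\right) + \frac{-321 + 24}{1533 + 19}\right) - 246367 = \left(\left(-227478\right) \left(-40851\right) + \frac{1}{1552} \left(-297\right)\right) - 246367 = \left(9292703778 + \frac{1}{1552} \left(-297\right)\right) - 246367 = \left(9292703778 - \frac{297}{1552}\right) - 246367 = \frac{14422276263159}{1552} - 246367 = \frac{14421893901575}{1552}$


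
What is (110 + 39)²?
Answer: 22201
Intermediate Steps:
(110 + 39)² = 149² = 22201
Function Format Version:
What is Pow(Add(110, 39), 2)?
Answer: 22201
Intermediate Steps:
Pow(Add(110, 39), 2) = Pow(149, 2) = 22201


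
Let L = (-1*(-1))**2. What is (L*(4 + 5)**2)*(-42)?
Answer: -3402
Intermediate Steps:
L = 1 (L = 1**2 = 1)
(L*(4 + 5)**2)*(-42) = (1*(4 + 5)**2)*(-42) = (1*9**2)*(-42) = (1*81)*(-42) = 81*(-42) = -3402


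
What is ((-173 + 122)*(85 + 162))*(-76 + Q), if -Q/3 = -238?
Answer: -8036886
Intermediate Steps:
Q = 714 (Q = -3*(-238) = 714)
((-173 + 122)*(85 + 162))*(-76 + Q) = ((-173 + 122)*(85 + 162))*(-76 + 714) = -51*247*638 = -12597*638 = -8036886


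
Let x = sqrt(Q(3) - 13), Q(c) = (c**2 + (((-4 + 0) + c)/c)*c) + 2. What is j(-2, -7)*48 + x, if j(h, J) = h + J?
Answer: -432 + I*sqrt(3) ≈ -432.0 + 1.732*I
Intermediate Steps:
Q(c) = -2 + c + c**2 (Q(c) = (c**2 + ((-4 + c)/c)*c) + 2 = (c**2 + (-4 + c)) + 2 = (-4 + c + c**2) + 2 = -2 + c + c**2)
j(h, J) = J + h
x = I*sqrt(3) (x = sqrt((-2 + 3 + 3**2) - 13) = sqrt((-2 + 3 + 9) - 13) = sqrt(10 - 13) = sqrt(-3) = I*sqrt(3) ≈ 1.732*I)
j(-2, -7)*48 + x = (-7 - 2)*48 + I*sqrt(3) = -9*48 + I*sqrt(3) = -432 + I*sqrt(3)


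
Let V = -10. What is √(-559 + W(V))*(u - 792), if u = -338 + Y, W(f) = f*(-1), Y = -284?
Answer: -4242*I*√61 ≈ -33131.0*I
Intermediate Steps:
W(f) = -f
u = -622 (u = -338 - 284 = -622)
√(-559 + W(V))*(u - 792) = √(-559 - 1*(-10))*(-622 - 792) = √(-559 + 10)*(-1414) = √(-549)*(-1414) = (3*I*√61)*(-1414) = -4242*I*√61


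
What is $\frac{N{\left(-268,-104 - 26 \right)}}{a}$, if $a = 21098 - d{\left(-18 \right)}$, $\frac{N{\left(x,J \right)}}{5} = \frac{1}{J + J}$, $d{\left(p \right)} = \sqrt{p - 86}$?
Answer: $- \frac{10549}{11573268408} - \frac{i \sqrt{26}}{11573268408} \approx -9.115 \cdot 10^{-7} - 4.4059 \cdot 10^{-10} i$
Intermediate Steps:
$d{\left(p \right)} = \sqrt{-86 + p}$
$N{\left(x,J \right)} = \frac{5}{2 J}$ ($N{\left(x,J \right)} = \frac{5}{J + J} = \frac{5}{2 J}$)
$a = 21098 - 2 i \sqrt{26}$ ($a = 21098 - \sqrt{-86 - 18} = 21098 - \sqrt{-104} = 21098 - 2 i \sqrt{26} \approx 21098.0 - 10.198 i$)
$\frac{N{\left(-268,-104 - 26 \right)}}{a} = \frac{\frac{5}{2} \frac{1}{-104 - 26}}{21098 - 2 i \sqrt{26}} = \frac{\frac{5}{2} \frac{1}{-130}}{21098 - 2 i \sqrt{26}} = \frac{\frac{5}{2} \left(- \frac{1}{130}\right)}{21098 - 2 i \sqrt{26}} = - \frac{1}{52 \left(21098 - 2 i \sqrt{26}\right)}$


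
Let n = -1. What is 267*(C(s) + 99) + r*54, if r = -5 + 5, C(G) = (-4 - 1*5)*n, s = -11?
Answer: 28836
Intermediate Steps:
C(G) = 9 (C(G) = (-4 - 1*5)*(-1) = (-4 - 5)*(-1) = -9*(-1) = 9)
r = 0
267*(C(s) + 99) + r*54 = 267*(9 + 99) + 0*54 = 267*108 + 0 = 28836 + 0 = 28836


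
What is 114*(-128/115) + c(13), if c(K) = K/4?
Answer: -56873/460 ≈ -123.64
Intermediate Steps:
c(K) = K/4 (c(K) = K*(¼) = K/4)
114*(-128/115) + c(13) = 114*(-128/115) + (¼)*13 = 114*(-128*1/115) + 13/4 = 114*(-128/115) + 13/4 = -14592/115 + 13/4 = -56873/460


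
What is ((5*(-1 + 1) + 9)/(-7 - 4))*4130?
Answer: -37170/11 ≈ -3379.1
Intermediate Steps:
((5*(-1 + 1) + 9)/(-7 - 4))*4130 = ((5*0 + 9)/(-11))*4130 = ((0 + 9)*(-1/11))*4130 = (9*(-1/11))*4130 = -9/11*4130 = -37170/11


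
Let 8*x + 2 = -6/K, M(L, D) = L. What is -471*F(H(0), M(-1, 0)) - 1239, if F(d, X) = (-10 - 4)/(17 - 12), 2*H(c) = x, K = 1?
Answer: 399/5 ≈ 79.800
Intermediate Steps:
x = -1 (x = -¼ + (-6/1)/8 = -¼ + (-6*1)/8 = -¼ + (⅛)*(-6) = -¼ - ¾ = -1)
H(c) = -½ (H(c) = (½)*(-1) = -½)
F(d, X) = -14/5
-471*F(H(0), M(-1, 0)) - 1239 = -471*(-14/5) - 1239 = 6594/5 - 1239 = 399/5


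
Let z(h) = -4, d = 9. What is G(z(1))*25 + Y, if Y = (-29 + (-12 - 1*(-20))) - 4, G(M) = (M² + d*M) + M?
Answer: -625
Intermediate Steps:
G(M) = M² + 10*M (G(M) = (M² + 9*M) + M = M² + 10*M)
Y = -25 (Y = (-29 + (-12 + 20)) - 4 = (-29 + 8) - 4 = -21 - 4 = -25)
G(z(1))*25 + Y = -4*(10 - 4)*25 - 25 = -4*6*25 - 25 = -24*25 - 25 = -600 - 25 = -625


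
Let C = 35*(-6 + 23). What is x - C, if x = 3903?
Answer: 3308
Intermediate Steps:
C = 595 (C = 35*17 = 595)
x - C = 3903 - 1*595 = 3903 - 595 = 3308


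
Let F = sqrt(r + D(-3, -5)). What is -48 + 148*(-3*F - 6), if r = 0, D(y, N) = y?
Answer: -936 - 444*I*sqrt(3) ≈ -936.0 - 769.03*I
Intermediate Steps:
F = I*sqrt(3) (F = sqrt(0 - 3) = sqrt(-3) = I*sqrt(3) ≈ 1.732*I)
-48 + 148*(-3*F - 6) = -48 + 148*(-3*I*sqrt(3) - 6) = -48 + 148*(-6 - 3*I*sqrt(3)) = -48 + (-888 - 444*I*sqrt(3)) = -936 - 444*I*sqrt(3)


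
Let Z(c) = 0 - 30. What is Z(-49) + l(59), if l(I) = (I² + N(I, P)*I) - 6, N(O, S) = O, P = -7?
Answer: 6926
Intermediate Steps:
Z(c) = -30
l(I) = -6 + 2*I² (l(I) = (I² + I*I) - 6 = (I² + I²) - 6 = 2*I² - 6 = -6 + 2*I²)
Z(-49) + l(59) = -30 + (-6 + 2*59²) = -30 + (-6 + 2*3481) = -30 + (-6 + 6962) = -30 + 6956 = 6926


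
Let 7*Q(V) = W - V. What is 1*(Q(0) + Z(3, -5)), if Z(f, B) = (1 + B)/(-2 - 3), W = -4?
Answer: 8/35 ≈ 0.22857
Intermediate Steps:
Z(f, B) = -⅕ - B/5 (Z(f, B) = (1 + B)/(-5) = (1 + B)*(-⅕) = -⅕ - B/5)
Q(V) = -4/7 - V/7 (Q(V) = (-4 - V)/7 = -4/7 - V/7)
1*(Q(0) + Z(3, -5)) = 1*((-4/7 - ⅐*0) + (-⅕ - ⅕*(-5))) = 1*((-4/7 + 0) + (-⅕ + 1)) = 1*(-4/7 + ⅘) = 1*(8/35) = 8/35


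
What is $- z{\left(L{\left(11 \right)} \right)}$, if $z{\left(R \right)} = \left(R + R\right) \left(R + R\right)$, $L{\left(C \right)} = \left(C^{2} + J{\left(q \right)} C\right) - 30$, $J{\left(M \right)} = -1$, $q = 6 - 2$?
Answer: $-25600$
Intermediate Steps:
$q = 4$
$L{\left(C \right)} = -30 + C^{2} - C$ ($L{\left(C \right)} = \left(C^{2} - C\right) - 30 = -30 + C^{2} - C$)
$z{\left(R \right)} = 4 R^{2}$ ($z{\left(R \right)} = 2 R 2 R = 4 R^{2}$)
$- z{\left(L{\left(11 \right)} \right)} = - 4 \left(-30 + 11^{2} - 11\right)^{2} = - 4 \left(-30 + 121 - 11\right)^{2} = - 4 \cdot 80^{2} = - 4 \cdot 6400 = \left(-1\right) 25600 = -25600$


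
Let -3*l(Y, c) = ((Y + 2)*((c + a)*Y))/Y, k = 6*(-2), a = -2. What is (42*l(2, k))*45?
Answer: 35280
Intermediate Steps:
k = -12
l(Y, c) = -(-2 + c)*(2 + Y)/3 (l(Y, c) = -(Y + 2)*((c - 2)*Y)/(3*Y) = -(2 + Y)*((-2 + c)*Y)/(3*Y) = -(2 + Y)*(Y*(-2 + c))/(3*Y) = -Y*(-2 + c)*(2 + Y)/(3*Y) = -(-2 + c)*(2 + Y)/3)
(42*l(2, k))*45 = (42*(4/3 - ⅔*(-12) + (⅔)*2 - ⅓*2*(-12)))*45 = (42*(4/3 + 8 + 4/3 + 8))*45 = (42*(56/3))*45 = 784*45 = 35280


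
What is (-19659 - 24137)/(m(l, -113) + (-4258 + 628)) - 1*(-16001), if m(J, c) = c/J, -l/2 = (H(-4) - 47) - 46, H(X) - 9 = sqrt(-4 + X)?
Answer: 5964294588077153/372464323009 - 19795792*I*sqrt(2)/372464323009 ≈ 16013.0 - 7.5163e-5*I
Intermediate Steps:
H(X) = 9 + sqrt(-4 + X)
l = 168 - 4*I*sqrt(2) (l = -2*(((9 + sqrt(-4 - 4)) - 47) - 46) = -2*(((9 + sqrt(-8)) - 47) - 46) = -2*(((9 + 2*I*sqrt(2)) - 47) - 46) = -2*((-38 + 2*I*sqrt(2)) - 46) = -2*(-84 + 2*I*sqrt(2)) = 168 - 4*I*sqrt(2) ≈ 168.0 - 5.6569*I)
(-19659 - 24137)/(m(l, -113) + (-4258 + 628)) - 1*(-16001) = (-19659 - 24137)/(-113/(168 - 4*I*sqrt(2)) + (-4258 + 628)) - 1*(-16001) = -43796/(-113/(168 - 4*I*sqrt(2)) - 3630) + 16001 = -43796/(-3630 - 113/(168 - 4*I*sqrt(2))) + 16001 = 16001 - 43796/(-3630 - 113/(168 - 4*I*sqrt(2)))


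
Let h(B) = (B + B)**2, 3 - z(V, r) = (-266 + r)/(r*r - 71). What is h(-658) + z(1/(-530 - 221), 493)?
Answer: 420803635875/242978 ≈ 1.7319e+6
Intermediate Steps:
z(V, r) = 3 - (-266 + r)/(-71 + r**2) (z(V, r) = 3 - (-266 + r)/(r*r - 71) = 3 - (-266 + r)/(r**2 - 71) = 3 - (-266 + r)/(-71 + r**2))
h(B) = 4*B**2 (h(B) = (2*B)**2 = 4*B**2)
h(-658) + z(1/(-530 - 221), 493) = 4*(-658)**2 + (53 - 1*493 + 3*493**2)/(-71 + 493**2) = 4*432964 + (53 - 493 + 3*243049)/(-71 + 243049) = 1731856 + (53 - 493 + 729147)/242978 = 1731856 + (1/242978)*728707 = 1731856 + 728707/242978 = 420803635875/242978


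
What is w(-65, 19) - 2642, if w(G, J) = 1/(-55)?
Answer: -145311/55 ≈ -2642.0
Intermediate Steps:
w(G, J) = -1/55
w(-65, 19) - 2642 = -1/55 - 2642 = -145311/55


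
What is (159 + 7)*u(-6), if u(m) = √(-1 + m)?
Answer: 166*I*√7 ≈ 439.19*I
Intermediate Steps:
(159 + 7)*u(-6) = (159 + 7)*√(-1 - 6) = 166*√(-7) = 166*(I*√7) = 166*I*√7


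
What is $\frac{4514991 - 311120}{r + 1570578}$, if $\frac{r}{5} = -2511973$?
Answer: $- \frac{4203871}{10989287} \approx -0.38254$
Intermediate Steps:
$r = -12559865$ ($r = 5 \left(-2511973\right) = -12559865$)
$\frac{4514991 - 311120}{r + 1570578} = \frac{4514991 - 311120}{-12559865 + 1570578} = \frac{4203871}{-10989287} = 4203871 \left(- \frac{1}{10989287}\right) = - \frac{4203871}{10989287}$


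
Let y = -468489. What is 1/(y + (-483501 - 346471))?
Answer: -1/1298461 ≈ -7.7014e-7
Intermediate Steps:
1/(y + (-483501 - 346471)) = 1/(-468489 + (-483501 - 346471)) = 1/(-468489 - 829972) = 1/(-1298461) = -1/1298461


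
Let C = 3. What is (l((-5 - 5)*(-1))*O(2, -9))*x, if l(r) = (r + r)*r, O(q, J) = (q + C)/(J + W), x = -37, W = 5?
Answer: 9250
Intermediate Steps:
O(q, J) = (3 + q)/(5 + J) (O(q, J) = (q + 3)/(J + 5) = (3 + q)/(5 + J))
l(r) = 2*r² (l(r) = (2*r)*r = 2*r²)
(l((-5 - 5)*(-1))*O(2, -9))*x = ((2*((-5 - 5)*(-1))²)*((3 + 2)/(5 - 9)))*(-37) = ((2*(-10*(-1))²)*(5/(-4)))*(-37) = ((2*10²)*(-¼*5))*(-37) = ((2*100)*(-5/4))*(-37) = (200*(-5/4))*(-37) = -250*(-37) = 9250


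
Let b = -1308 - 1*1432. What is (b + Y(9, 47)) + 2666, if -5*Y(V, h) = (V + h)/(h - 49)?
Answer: -342/5 ≈ -68.400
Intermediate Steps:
Y(V, h) = -(V + h)/(5*(-49 + h)) (Y(V, h) = -(V + h)/(5*(h - 49)) = -(V + h)/(5*(-49 + h)))
b = -2740 (b = -1308 - 1432 = -2740)
(b + Y(9, 47)) + 2666 = (-2740 + (-1*9 - 1*47)/(5*(-49 + 47))) + 2666 = (-2740 + (⅕)*(-9 - 47)/(-2)) + 2666 = (-2740 + (⅕)*(-½)*(-56)) + 2666 = (-2740 + 28/5) + 2666 = -13672/5 + 2666 = -342/5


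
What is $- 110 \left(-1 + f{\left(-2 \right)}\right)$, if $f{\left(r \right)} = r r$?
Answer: $-330$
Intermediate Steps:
$f{\left(r \right)} = r^{2}$
$- 110 \left(-1 + f{\left(-2 \right)}\right) = - 110 \left(-1 + \left(-2\right)^{2}\right) = - 110 \left(-1 + 4\right) = \left(-110\right) 3 = -330$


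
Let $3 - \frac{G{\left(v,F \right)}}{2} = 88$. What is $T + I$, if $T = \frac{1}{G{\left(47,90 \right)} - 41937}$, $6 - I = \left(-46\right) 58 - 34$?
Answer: $\frac{114025755}{42107} \approx 2708.0$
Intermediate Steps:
$G{\left(v,F \right)} = -170$ ($G{\left(v,F \right)} = 6 - 176 = -170$)
$I = 2708$ ($I = 6 - \left(\left(-46\right) 58 - 34\right) = 6 - \left(-2668 - 34\right) = 6 - -2702 = 6 + 2702 = 2708$)
$T = - \frac{1}{42107}$ ($T = \frac{1}{-170 - 41937} = \frac{1}{-42107} = - \frac{1}{42107} \approx -2.3749 \cdot 10^{-5}$)
$T + I = - \frac{1}{42107} + 2708 = \frac{114025755}{42107}$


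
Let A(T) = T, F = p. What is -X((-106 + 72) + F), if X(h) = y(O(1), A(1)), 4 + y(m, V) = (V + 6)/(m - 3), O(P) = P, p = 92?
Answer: 15/2 ≈ 7.5000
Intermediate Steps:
F = 92
y(m, V) = -4 + (6 + V)/(-3 + m) (y(m, V) = -4 + (V + 6)/(m - 3) = -4 + (6 + V)/(-3 + m))
X(h) = -15/2 (X(h) = (18 + 1 - 4*1)/(-3 + 1) = (18 + 1 - 4)/(-2) = -1/2*15 = -15/2)
-X((-106 + 72) + F) = -1*(-15/2) = 15/2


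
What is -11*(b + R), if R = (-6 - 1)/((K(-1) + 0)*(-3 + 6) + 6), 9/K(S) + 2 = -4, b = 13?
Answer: -275/3 ≈ -91.667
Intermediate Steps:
K(S) = -3/2 (K(S) = 9/(-2 - 4) = 9/(-6) = 9*(-⅙) = -3/2)
R = -14/3 (R = (-6 - 1)/((-3/2 + 0)*(-3 + 6) + 6) = -7/(-3/2*3 + 6) = -7/(-9/2 + 6) = -7/3/2 = -7*⅔ = -14/3 ≈ -4.6667)
-11*(b + R) = -11*(13 - 14/3) = -11*25/3 = -275/3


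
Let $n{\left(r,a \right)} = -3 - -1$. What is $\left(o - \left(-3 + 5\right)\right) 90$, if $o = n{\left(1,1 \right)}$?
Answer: $-360$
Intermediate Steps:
$n{\left(r,a \right)} = -2$ ($n{\left(r,a \right)} = -3 + 1 = -2$)
$o = -2$
$\left(o - \left(-3 + 5\right)\right) 90 = \left(-2 - \left(-3 + 5\right)\right) 90 = \left(-2 - 2\right) 90 = \left(-4\right) 90 = -360$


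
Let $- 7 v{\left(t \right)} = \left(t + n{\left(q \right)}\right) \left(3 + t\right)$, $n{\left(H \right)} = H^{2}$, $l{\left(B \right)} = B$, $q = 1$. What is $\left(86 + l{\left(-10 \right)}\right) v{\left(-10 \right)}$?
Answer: $-684$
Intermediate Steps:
$v{\left(t \right)} = - \frac{\left(1 + t\right) \left(3 + t\right)}{7}$ ($v{\left(t \right)} = - \frac{\left(t + 1^{2}\right) \left(3 + t\right)}{7} = - \frac{\left(t + 1\right) \left(3 + t\right)}{7} = - \frac{\left(1 + t\right) \left(3 + t\right)}{7}$)
$\left(86 + l{\left(-10 \right)}\right) v{\left(-10 \right)} = \left(86 - 10\right) \left(- \frac{3}{7} - - \frac{40}{7} - \frac{\left(-10\right)^{2}}{7}\right) = 76 \left(- \frac{3}{7} + \frac{40}{7} - \frac{100}{7}\right) = 76 \left(-9\right) = -684$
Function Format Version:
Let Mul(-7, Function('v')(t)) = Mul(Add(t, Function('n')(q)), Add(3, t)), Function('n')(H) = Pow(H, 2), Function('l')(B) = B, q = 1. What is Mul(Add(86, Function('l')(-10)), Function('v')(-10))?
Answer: -684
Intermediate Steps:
Function('v')(t) = Mul(Rational(-1, 7), Add(1, t), Add(3, t)) (Function('v')(t) = Mul(Rational(-1, 7), Mul(Add(t, Pow(1, 2)), Add(3, t))) = Mul(Rational(-1, 7), Mul(Add(t, 1), Add(3, t))) = Mul(Rational(-1, 7), Mul(Add(1, t), Add(3, t))) = Mul(Rational(-1, 7), Add(1, t), Add(3, t)))
Mul(Add(86, Function('l')(-10)), Function('v')(-10)) = Mul(Add(86, -10), Add(Rational(-3, 7), Mul(Rational(-4, 7), -10), Mul(Rational(-1, 7), Pow(-10, 2)))) = Mul(76, Add(Rational(-3, 7), Rational(40, 7), Mul(Rational(-1, 7), 100))) = Mul(76, Add(Rational(-3, 7), Rational(40, 7), Rational(-100, 7))) = Mul(76, -9) = -684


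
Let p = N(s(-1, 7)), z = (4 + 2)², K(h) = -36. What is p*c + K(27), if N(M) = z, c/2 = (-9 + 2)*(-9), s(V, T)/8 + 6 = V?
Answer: 4500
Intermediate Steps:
s(V, T) = -48 + 8*V
z = 36 (z = 6² = 36)
c = 126 (c = 2*((-9 + 2)*(-9)) = 2*(-7*(-9)) = 2*63 = 126)
N(M) = 36
p = 36
p*c + K(27) = 36*126 - 36 = 4536 - 36 = 4500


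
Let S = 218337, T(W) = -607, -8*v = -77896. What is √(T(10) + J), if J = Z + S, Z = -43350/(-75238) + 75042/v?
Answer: √29214578693806807981589/366296203 ≈ 466.62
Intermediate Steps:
v = 9737 (v = -⅛*(-77896) = 9737)
Z = 3034054473/366296203 (Z = -43350/(-75238) + 75042/9737 = -43350*(-1/75238) + 75042*(1/9737) = 21675/37619 + 75042/9737 = 3034054473/366296203 ≈ 8.2831)
J = 79979048128884/366296203 (J = 3034054473/366296203 + 218337 = 79979048128884/366296203 ≈ 2.1835e+5)
√(T(10) + J) = √(-607 + 79979048128884/366296203) = √(79756706333663/366296203) = √29214578693806807981589/366296203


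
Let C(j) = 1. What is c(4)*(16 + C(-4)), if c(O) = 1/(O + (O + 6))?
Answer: 17/14 ≈ 1.2143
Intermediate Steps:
c(O) = 1/(6 + 2*O) (c(O) = 1/(O + (6 + O)) = 1/(6 + 2*O))
c(4)*(16 + C(-4)) = (1/(2*(3 + 4)))*(16 + 1) = ((½)/7)*17 = ((½)*(⅐))*17 = (1/14)*17 = 17/14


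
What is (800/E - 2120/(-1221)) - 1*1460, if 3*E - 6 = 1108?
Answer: -990295580/680097 ≈ -1456.1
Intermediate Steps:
E = 1114/3 (E = 2 + (⅓)*1108 = 2 + 1108/3 = 1114/3 ≈ 371.33)
(800/E - 2120/(-1221)) - 1*1460 = (800/(1114/3) - 2120/(-1221)) - 1*1460 = (800*(3/1114) - 2120*(-1/1221)) - 1460 = (1200/557 + 2120/1221) - 1460 = 2646040/680097 - 1460 = -990295580/680097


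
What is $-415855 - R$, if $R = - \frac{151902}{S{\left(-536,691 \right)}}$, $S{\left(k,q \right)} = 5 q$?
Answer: $- \frac{1436627123}{3455} \approx -4.1581 \cdot 10^{5}$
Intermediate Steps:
$R = - \frac{151902}{3455}$ ($R = - \frac{151902}{5 \cdot 691} = - \frac{151902}{3455} \approx -43.966$)
$-415855 - R = -415855 - - \frac{151902}{3455} = -415855 + \frac{151902}{3455} = - \frac{1436627123}{3455}$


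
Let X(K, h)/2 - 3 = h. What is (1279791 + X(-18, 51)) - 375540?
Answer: 904359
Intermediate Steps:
X(K, h) = 6 + 2*h
(1279791 + X(-18, 51)) - 375540 = (1279791 + (6 + 2*51)) - 375540 = (1279791 + (6 + 102)) - 375540 = (1279791 + 108) - 375540 = 1279899 - 375540 = 904359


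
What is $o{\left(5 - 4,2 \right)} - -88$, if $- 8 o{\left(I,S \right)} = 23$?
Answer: $\frac{681}{8} \approx 85.125$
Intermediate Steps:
$o{\left(I,S \right)} = - \frac{23}{8}$ ($o{\left(I,S \right)} = \left(- \frac{1}{8}\right) 23 = - \frac{23}{8}$)
$o{\left(5 - 4,2 \right)} - -88 = - \frac{23}{8} - -88 = - \frac{23}{8} + 88 = \frac{681}{8}$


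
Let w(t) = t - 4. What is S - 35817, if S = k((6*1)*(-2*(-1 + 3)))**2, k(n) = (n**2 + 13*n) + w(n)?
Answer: 19879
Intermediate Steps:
w(t) = -4 + t
k(n) = -4 + n**2 + 14*n (k(n) = (n**2 + 13*n) + (-4 + n) = -4 + n**2 + 14*n)
S = 55696 (S = (-4 + ((6*1)*(-2*(-1 + 3)))**2 + 14*((6*1)*(-2*(-1 + 3))))**2 = (-4 + (6*(-2*2))**2 + 14*(6*(-2*2)))**2 = (-4 + (6*(-4))**2 + 14*(6*(-4)))**2 = (-4 + (-24)**2 + 14*(-24))**2 = (-4 + 576 - 336)**2 = 236**2 = 55696)
S - 35817 = 55696 - 35817 = 19879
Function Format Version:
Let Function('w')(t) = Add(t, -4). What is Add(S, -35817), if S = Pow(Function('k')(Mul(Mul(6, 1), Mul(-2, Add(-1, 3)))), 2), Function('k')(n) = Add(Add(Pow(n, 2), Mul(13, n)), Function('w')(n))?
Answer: 19879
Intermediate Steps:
Function('w')(t) = Add(-4, t)
Function('k')(n) = Add(-4, Pow(n, 2), Mul(14, n)) (Function('k')(n) = Add(Add(Pow(n, 2), Mul(13, n)), Add(-4, n)) = Add(-4, Pow(n, 2), Mul(14, n)))
S = 55696 (S = Pow(Add(-4, Pow(Mul(Mul(6, 1), Mul(-2, Add(-1, 3))), 2), Mul(14, Mul(Mul(6, 1), Mul(-2, Add(-1, 3))))), 2) = Pow(Add(-4, Pow(Mul(6, Mul(-2, 2)), 2), Mul(14, Mul(6, Mul(-2, 2)))), 2) = Pow(Add(-4, Pow(Mul(6, -4), 2), Mul(14, Mul(6, -4))), 2) = Pow(Add(-4, Pow(-24, 2), Mul(14, -24)), 2) = Pow(Add(-4, 576, -336), 2) = Pow(236, 2) = 55696)
Add(S, -35817) = Add(55696, -35817) = 19879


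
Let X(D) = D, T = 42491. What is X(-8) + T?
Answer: 42483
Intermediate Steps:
X(-8) + T = -8 + 42491 = 42483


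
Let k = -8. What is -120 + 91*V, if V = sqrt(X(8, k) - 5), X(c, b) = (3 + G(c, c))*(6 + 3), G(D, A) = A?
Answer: -120 + 91*sqrt(94) ≈ 762.28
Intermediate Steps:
X(c, b) = 27 + 9*c (X(c, b) = (3 + c)*(6 + 3) = (3 + c)*9 = 27 + 9*c)
V = sqrt(94) (V = sqrt((27 + 9*8) - 5) = sqrt((27 + 72) - 5) = sqrt(99 - 5) = sqrt(94) ≈ 9.6954)
-120 + 91*V = -120 + 91*sqrt(94)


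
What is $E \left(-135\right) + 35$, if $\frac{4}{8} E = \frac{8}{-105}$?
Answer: $\frac{389}{7} \approx 55.571$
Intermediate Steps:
$E = - \frac{16}{105}$ ($E = 2 \frac{8}{-105} = 2 \cdot 8 \left(- \frac{1}{105}\right) = 2 \left(- \frac{8}{105}\right) = - \frac{16}{105} \approx -0.15238$)
$E \left(-135\right) + 35 = \left(- \frac{16}{105}\right) \left(-135\right) + 35 = \frac{144}{7} + 35 = \frac{389}{7}$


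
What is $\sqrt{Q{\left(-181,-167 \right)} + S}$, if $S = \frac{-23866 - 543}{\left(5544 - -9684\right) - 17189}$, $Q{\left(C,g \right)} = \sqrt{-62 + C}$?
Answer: $\frac{\sqrt{47866049 + 34609689 i \sqrt{3}}}{1961} \approx 4.0246 + 1.9366 i$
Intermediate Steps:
$S = \frac{24409}{1961}$ ($S = - \frac{24409}{\left(5544 + 9684\right) - 17189} = - \frac{24409}{15228 - 17189} = - \frac{24409}{-1961} = \left(-24409\right) \left(- \frac{1}{1961}\right) = \frac{24409}{1961} \approx 12.447$)
$\sqrt{Q{\left(-181,-167 \right)} + S} = \sqrt{\sqrt{-62 - 181} + \frac{24409}{1961}} = \sqrt{\sqrt{-243} + \frac{24409}{1961}} = \sqrt{9 i \sqrt{3} + \frac{24409}{1961}} = \sqrt{\frac{24409}{1961} + 9 i \sqrt{3}}$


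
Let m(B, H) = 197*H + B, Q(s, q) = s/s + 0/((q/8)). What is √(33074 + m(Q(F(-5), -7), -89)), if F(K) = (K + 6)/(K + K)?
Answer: √15542 ≈ 124.67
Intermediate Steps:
F(K) = (6 + K)/(2*K) (F(K) = (6 + K)/((2*K)) = (6 + K)*(1/(2*K)) = (6 + K)/(2*K))
Q(s, q) = 1 (Q(s, q) = 1 + 0/((q*(⅛))) = 1 + 0/((q/8)) = 1 + 0*(8/q) = 1 + 0 = 1)
m(B, H) = B + 197*H
√(33074 + m(Q(F(-5), -7), -89)) = √(33074 + (1 + 197*(-89))) = √(33074 + (1 - 17533)) = √(33074 - 17532) = √15542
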